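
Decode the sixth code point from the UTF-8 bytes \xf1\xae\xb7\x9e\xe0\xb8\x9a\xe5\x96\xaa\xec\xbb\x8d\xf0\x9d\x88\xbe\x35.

Offset 0: leading byte 0xF1 = 11110001 → 4-byte char #1 = F1 AE B7 9E.
Offset 4: leading byte 0xE0 = 11100000 → 3-byte char #2 = E0 B8 9A.
Offset 7: leading byte 0xE5 = 11100101 → 3-byte char #3 = E5 96 AA.
Offset 10: leading byte 0xEC = 11101100 → 3-byte char #4 = EC BB 8D.
Offset 13: leading byte 0xF0 = 11110000 → 4-byte char #5 = F0 9D 88 BE.
Offset 17: leading byte 0x35 = 00110101 → 1-byte char #6 = 35.
Leading byte 0x35 = 00110101 matches 0xxxxxxx → 1-byte sequence.
Byte 1: 0x35 = 00110101, payload 0110101 (7 bits).
Concatenate: 0110101 = 0x35 (7 bits → U+0035).

U+0035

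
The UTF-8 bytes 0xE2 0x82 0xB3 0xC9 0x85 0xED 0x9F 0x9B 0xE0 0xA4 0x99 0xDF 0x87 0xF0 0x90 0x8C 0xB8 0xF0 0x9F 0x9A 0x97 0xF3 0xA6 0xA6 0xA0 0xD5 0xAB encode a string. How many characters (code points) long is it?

Byte at offset 0: 0xE2 = 11100010 → 3-byte char (#1). Advance 3.
Byte at offset 3: 0xC9 = 11001001 → 2-byte char (#2). Advance 2.
Byte at offset 5: 0xED = 11101101 → 3-byte char (#3). Advance 3.
Byte at offset 8: 0xE0 = 11100000 → 3-byte char (#4). Advance 3.
Byte at offset 11: 0xDF = 11011111 → 2-byte char (#5). Advance 2.
Byte at offset 13: 0xF0 = 11110000 → 4-byte char (#6). Advance 4.
Byte at offset 17: 0xF0 = 11110000 → 4-byte char (#7). Advance 4.
Byte at offset 21: 0xF3 = 11110011 → 4-byte char (#8). Advance 4.
Byte at offset 25: 0xD5 = 11010101 → 2-byte char (#9). Advance 2.
Reached end at offset 27 after 9 code points.

9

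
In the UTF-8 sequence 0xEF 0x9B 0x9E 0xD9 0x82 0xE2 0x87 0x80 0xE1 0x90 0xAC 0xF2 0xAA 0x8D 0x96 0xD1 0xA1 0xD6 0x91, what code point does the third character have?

Offset 0: leading byte 0xEF = 11101111 → 3-byte char #1 = EF 9B 9E.
Offset 3: leading byte 0xD9 = 11011001 → 2-byte char #2 = D9 82.
Offset 5: leading byte 0xE2 = 11100010 → 3-byte char #3 = E2 87 80.
Leading byte 0xE2 = 11100010 matches 1110xxxx → 3-byte sequence.
Byte 1: 0xE2 = 11100010, payload 0010 (4 bits).
Byte 2: 0x87 = 10000111 (10xxxxxx ✓), payload 000111.
Byte 3: 0x80 = 10000000 (10xxxxxx ✓), payload 000000.
Concatenate: 0010000111000000 = 0x21C0 (16 bits → U+21C0).

U+21C0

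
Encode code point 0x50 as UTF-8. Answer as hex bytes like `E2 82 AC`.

50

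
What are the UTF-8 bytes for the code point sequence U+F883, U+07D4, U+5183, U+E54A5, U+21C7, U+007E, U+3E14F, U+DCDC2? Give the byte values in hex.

U+F883: 3-byte form → EF A2 83.
U+07D4: 2-byte form → DF 94.
U+5183: 3-byte form → E5 86 83.
U+E54A5: 4-byte form → F3 A5 92 A5.
U+21C7: 3-byte form → E2 87 87.
U+007E: 1-byte form → 7E.
U+3E14F: 4-byte form → F0 BE 85 8F.
U+DCDC2: 4-byte form → F3 9C B7 82.
Concatenated (24 bytes): EF A2 83 DF 94 E5 86 83 F3 A5 92 A5 E2 87 87 7E F0 BE 85 8F F3 9C B7 82.

EF A2 83 DF 94 E5 86 83 F3 A5 92 A5 E2 87 87 7E F0 BE 85 8F F3 9C B7 82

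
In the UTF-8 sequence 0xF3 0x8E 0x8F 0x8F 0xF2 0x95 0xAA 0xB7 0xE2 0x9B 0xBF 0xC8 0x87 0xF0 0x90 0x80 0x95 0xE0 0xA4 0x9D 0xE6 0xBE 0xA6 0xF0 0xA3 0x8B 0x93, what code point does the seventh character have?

Offset 0: leading byte 0xF3 = 11110011 → 4-byte char #1 = F3 8E 8F 8F.
Offset 4: leading byte 0xF2 = 11110010 → 4-byte char #2 = F2 95 AA B7.
Offset 8: leading byte 0xE2 = 11100010 → 3-byte char #3 = E2 9B BF.
Offset 11: leading byte 0xC8 = 11001000 → 2-byte char #4 = C8 87.
Offset 13: leading byte 0xF0 = 11110000 → 4-byte char #5 = F0 90 80 95.
Offset 17: leading byte 0xE0 = 11100000 → 3-byte char #6 = E0 A4 9D.
Offset 20: leading byte 0xE6 = 11100110 → 3-byte char #7 = E6 BE A6.
Leading byte 0xE6 = 11100110 matches 1110xxxx → 3-byte sequence.
Byte 1: 0xE6 = 11100110, payload 0110 (4 bits).
Byte 2: 0xBE = 10111110 (10xxxxxx ✓), payload 111110.
Byte 3: 0xA6 = 10100110 (10xxxxxx ✓), payload 100110.
Concatenate: 0110111110100110 = 0x6FA6 (16 bits → U+6FA6).

U+6FA6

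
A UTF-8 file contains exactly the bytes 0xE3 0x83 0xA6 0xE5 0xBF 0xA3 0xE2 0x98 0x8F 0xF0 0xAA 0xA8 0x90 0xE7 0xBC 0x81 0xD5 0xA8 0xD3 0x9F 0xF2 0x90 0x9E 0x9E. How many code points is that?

8

Byte at offset 0: 0xE3 = 11100011 → 3-byte char (#1). Advance 3.
Byte at offset 3: 0xE5 = 11100101 → 3-byte char (#2). Advance 3.
Byte at offset 6: 0xE2 = 11100010 → 3-byte char (#3). Advance 3.
Byte at offset 9: 0xF0 = 11110000 → 4-byte char (#4). Advance 4.
Byte at offset 13: 0xE7 = 11100111 → 3-byte char (#5). Advance 3.
Byte at offset 16: 0xD5 = 11010101 → 2-byte char (#6). Advance 2.
Byte at offset 18: 0xD3 = 11010011 → 2-byte char (#7). Advance 2.
Byte at offset 20: 0xF2 = 11110010 → 4-byte char (#8). Advance 4.
Reached end at offset 24 after 8 code points.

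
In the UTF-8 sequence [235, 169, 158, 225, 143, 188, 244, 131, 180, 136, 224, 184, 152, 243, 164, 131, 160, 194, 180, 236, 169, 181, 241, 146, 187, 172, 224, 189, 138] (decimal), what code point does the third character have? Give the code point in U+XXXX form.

Offset 0: leading byte 0xEB = 11101011 → 3-byte char #1 = EB A9 9E.
Offset 3: leading byte 0xE1 = 11100001 → 3-byte char #2 = E1 8F BC.
Offset 6: leading byte 0xF4 = 11110100 → 4-byte char #3 = F4 83 B4 88.
Leading byte 0xF4 = 11110100 matches 11110xxx → 4-byte sequence.
Byte 1: 0xF4 = 11110100, payload 100 (3 bits).
Byte 2: 0x83 = 10000011 (10xxxxxx ✓), payload 000011.
Byte 3: 0xB4 = 10110100 (10xxxxxx ✓), payload 110100.
Byte 4: 0x88 = 10001000 (10xxxxxx ✓), payload 001000.
Concatenate: 100000011110100001000 = 0x103D08 (21 bits → U+103D08).

U+103D08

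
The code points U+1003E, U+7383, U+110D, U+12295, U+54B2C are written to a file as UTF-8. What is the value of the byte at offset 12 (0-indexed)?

0x8A

U+1003E → 4-byte form F0 90 80 BE at offsets 0–3.
U+7383 → 3-byte form E7 8E 83 at offsets 4–6.
U+110D → 3-byte form E1 84 8D at offsets 7–9.
U+12295 → 4-byte form F0 92 8A 95 at offsets 10–13.
Offset 12 falls in char 4's range; it's byte 3 of F0 92 8A 95 = 0x8A.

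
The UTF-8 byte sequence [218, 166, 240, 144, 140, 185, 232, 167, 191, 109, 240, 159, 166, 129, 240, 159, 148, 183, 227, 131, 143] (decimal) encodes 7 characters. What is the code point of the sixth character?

U+1F537

Offset 0: leading byte 0xDA = 11011010 → 2-byte char #1 = DA A6.
Offset 2: leading byte 0xF0 = 11110000 → 4-byte char #2 = F0 90 8C B9.
Offset 6: leading byte 0xE8 = 11101000 → 3-byte char #3 = E8 A7 BF.
Offset 9: leading byte 0x6D = 01101101 → 1-byte char #4 = 6D.
Offset 10: leading byte 0xF0 = 11110000 → 4-byte char #5 = F0 9F A6 81.
Offset 14: leading byte 0xF0 = 11110000 → 4-byte char #6 = F0 9F 94 B7.
Leading byte 0xF0 = 11110000 matches 11110xxx → 4-byte sequence.
Byte 1: 0xF0 = 11110000, payload 000 (3 bits).
Byte 2: 0x9F = 10011111 (10xxxxxx ✓), payload 011111.
Byte 3: 0x94 = 10010100 (10xxxxxx ✓), payload 010100.
Byte 4: 0xB7 = 10110111 (10xxxxxx ✓), payload 110111.
Concatenate: 000011111010100110111 = 0x1F537 (21 bits → U+1F537).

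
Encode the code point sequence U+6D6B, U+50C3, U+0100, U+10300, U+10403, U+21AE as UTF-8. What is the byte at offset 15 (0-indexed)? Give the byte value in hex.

U+6D6B → 3-byte form E6 B5 AB at offsets 0–2.
U+50C3 → 3-byte form E5 83 83 at offsets 3–5.
U+0100 → 2-byte form C4 80 at offsets 6–7.
U+10300 → 4-byte form F0 90 8C 80 at offsets 8–11.
U+10403 → 4-byte form F0 90 90 83 at offsets 12–15.
Offset 15 falls in char 5's range; it's byte 4 of F0 90 90 83 = 0x83.

0x83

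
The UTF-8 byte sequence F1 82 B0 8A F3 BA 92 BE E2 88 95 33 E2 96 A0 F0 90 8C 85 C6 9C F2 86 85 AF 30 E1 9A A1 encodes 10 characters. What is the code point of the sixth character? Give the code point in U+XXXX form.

Offset 0: leading byte 0xF1 = 11110001 → 4-byte char #1 = F1 82 B0 8A.
Offset 4: leading byte 0xF3 = 11110011 → 4-byte char #2 = F3 BA 92 BE.
Offset 8: leading byte 0xE2 = 11100010 → 3-byte char #3 = E2 88 95.
Offset 11: leading byte 0x33 = 00110011 → 1-byte char #4 = 33.
Offset 12: leading byte 0xE2 = 11100010 → 3-byte char #5 = E2 96 A0.
Offset 15: leading byte 0xF0 = 11110000 → 4-byte char #6 = F0 90 8C 85.
Leading byte 0xF0 = 11110000 matches 11110xxx → 4-byte sequence.
Byte 1: 0xF0 = 11110000, payload 000 (3 bits).
Byte 2: 0x90 = 10010000 (10xxxxxx ✓), payload 010000.
Byte 3: 0x8C = 10001100 (10xxxxxx ✓), payload 001100.
Byte 4: 0x85 = 10000101 (10xxxxxx ✓), payload 000101.
Concatenate: 000010000001100000101 = 0x10305 (21 bits → U+10305).

U+10305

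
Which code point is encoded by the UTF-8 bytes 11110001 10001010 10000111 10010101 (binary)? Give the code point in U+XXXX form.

U+4A1D5

Leading byte 0xF1 = 11110001 matches 11110xxx → 4-byte sequence.
Byte 1: 0xF1 = 11110001, payload 001 (3 bits).
Byte 2: 0x8A = 10001010 (10xxxxxx ✓), payload 001010.
Byte 3: 0x87 = 10000111 (10xxxxxx ✓), payload 000111.
Byte 4: 0x95 = 10010101 (10xxxxxx ✓), payload 010101.
Concatenate: 001001010000111010101 = 0x4A1D5 (21 bits → U+4A1D5).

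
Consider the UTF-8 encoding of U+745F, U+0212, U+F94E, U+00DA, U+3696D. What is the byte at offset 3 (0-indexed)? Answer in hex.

U+745F → 3-byte form E7 91 9F at offsets 0–2.
U+0212 → 2-byte form C8 92 at offsets 3–4.
Offset 3 falls in char 2's range; it's byte 1 of C8 92 = 0xC8.

0xC8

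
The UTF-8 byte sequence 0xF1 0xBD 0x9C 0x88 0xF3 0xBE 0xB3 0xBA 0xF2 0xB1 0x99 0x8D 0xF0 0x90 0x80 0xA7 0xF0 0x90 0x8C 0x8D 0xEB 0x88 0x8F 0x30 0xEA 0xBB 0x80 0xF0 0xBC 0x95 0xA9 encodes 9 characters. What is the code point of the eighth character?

Offset 0: leading byte 0xF1 = 11110001 → 4-byte char #1 = F1 BD 9C 88.
Offset 4: leading byte 0xF3 = 11110011 → 4-byte char #2 = F3 BE B3 BA.
Offset 8: leading byte 0xF2 = 11110010 → 4-byte char #3 = F2 B1 99 8D.
Offset 12: leading byte 0xF0 = 11110000 → 4-byte char #4 = F0 90 80 A7.
Offset 16: leading byte 0xF0 = 11110000 → 4-byte char #5 = F0 90 8C 8D.
Offset 20: leading byte 0xEB = 11101011 → 3-byte char #6 = EB 88 8F.
Offset 23: leading byte 0x30 = 00110000 → 1-byte char #7 = 30.
Offset 24: leading byte 0xEA = 11101010 → 3-byte char #8 = EA BB 80.
Leading byte 0xEA = 11101010 matches 1110xxxx → 3-byte sequence.
Byte 1: 0xEA = 11101010, payload 1010 (4 bits).
Byte 2: 0xBB = 10111011 (10xxxxxx ✓), payload 111011.
Byte 3: 0x80 = 10000000 (10xxxxxx ✓), payload 000000.
Concatenate: 1010111011000000 = 0xAEC0 (16 bits → U+AEC0).

U+AEC0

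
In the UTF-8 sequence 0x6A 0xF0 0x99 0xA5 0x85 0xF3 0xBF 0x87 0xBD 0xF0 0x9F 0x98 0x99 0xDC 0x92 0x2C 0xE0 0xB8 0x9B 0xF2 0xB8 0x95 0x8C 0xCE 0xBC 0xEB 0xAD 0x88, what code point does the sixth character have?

U+002C

Offset 0: leading byte 0x6A = 01101010 → 1-byte char #1 = 6A.
Offset 1: leading byte 0xF0 = 11110000 → 4-byte char #2 = F0 99 A5 85.
Offset 5: leading byte 0xF3 = 11110011 → 4-byte char #3 = F3 BF 87 BD.
Offset 9: leading byte 0xF0 = 11110000 → 4-byte char #4 = F0 9F 98 99.
Offset 13: leading byte 0xDC = 11011100 → 2-byte char #5 = DC 92.
Offset 15: leading byte 0x2C = 00101100 → 1-byte char #6 = 2C.
Leading byte 0x2C = 00101100 matches 0xxxxxxx → 1-byte sequence.
Byte 1: 0x2C = 00101100, payload 0101100 (7 bits).
Concatenate: 0101100 = 0x2C (7 bits → U+002C).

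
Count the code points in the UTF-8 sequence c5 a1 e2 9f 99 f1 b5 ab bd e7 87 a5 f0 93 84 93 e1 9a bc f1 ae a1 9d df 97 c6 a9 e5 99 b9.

10

Byte at offset 0: 0xC5 = 11000101 → 2-byte char (#1). Advance 2.
Byte at offset 2: 0xE2 = 11100010 → 3-byte char (#2). Advance 3.
Byte at offset 5: 0xF1 = 11110001 → 4-byte char (#3). Advance 4.
Byte at offset 9: 0xE7 = 11100111 → 3-byte char (#4). Advance 3.
Byte at offset 12: 0xF0 = 11110000 → 4-byte char (#5). Advance 4.
Byte at offset 16: 0xE1 = 11100001 → 3-byte char (#6). Advance 3.
Byte at offset 19: 0xF1 = 11110001 → 4-byte char (#7). Advance 4.
Byte at offset 23: 0xDF = 11011111 → 2-byte char (#8). Advance 2.
Byte at offset 25: 0xC6 = 11000110 → 2-byte char (#9). Advance 2.
Byte at offset 27: 0xE5 = 11100101 → 3-byte char (#10). Advance 3.
Reached end at offset 30 after 10 code points.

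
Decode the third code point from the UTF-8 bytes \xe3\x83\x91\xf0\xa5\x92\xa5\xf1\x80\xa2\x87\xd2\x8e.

Offset 0: leading byte 0xE3 = 11100011 → 3-byte char #1 = E3 83 91.
Offset 3: leading byte 0xF0 = 11110000 → 4-byte char #2 = F0 A5 92 A5.
Offset 7: leading byte 0xF1 = 11110001 → 4-byte char #3 = F1 80 A2 87.
Leading byte 0xF1 = 11110001 matches 11110xxx → 4-byte sequence.
Byte 1: 0xF1 = 11110001, payload 001 (3 bits).
Byte 2: 0x80 = 10000000 (10xxxxxx ✓), payload 000000.
Byte 3: 0xA2 = 10100010 (10xxxxxx ✓), payload 100010.
Byte 4: 0x87 = 10000111 (10xxxxxx ✓), payload 000111.
Concatenate: 001000000100010000111 = 0x40887 (21 bits → U+40887).

U+40887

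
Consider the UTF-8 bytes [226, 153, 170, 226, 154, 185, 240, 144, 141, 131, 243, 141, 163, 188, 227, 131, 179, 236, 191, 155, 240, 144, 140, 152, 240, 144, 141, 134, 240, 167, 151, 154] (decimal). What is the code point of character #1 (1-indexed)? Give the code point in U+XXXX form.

Offset 0: leading byte 0xE2 = 11100010 → 3-byte char #1 = E2 99 AA.
Leading byte 0xE2 = 11100010 matches 1110xxxx → 3-byte sequence.
Byte 1: 0xE2 = 11100010, payload 0010 (4 bits).
Byte 2: 0x99 = 10011001 (10xxxxxx ✓), payload 011001.
Byte 3: 0xAA = 10101010 (10xxxxxx ✓), payload 101010.
Concatenate: 0010011001101010 = 0x266A (16 bits → U+266A).

U+266A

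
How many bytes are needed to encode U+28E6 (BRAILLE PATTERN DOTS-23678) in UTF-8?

U+28E6 = 0x28E6. UTF-8 uses 1 byte below 0x80, 2 below 0x800, 3 below 0x10000, 4 up to 0x10FFFF. 0x28E6 is in U+0800–U+FFFF → 3 bytes.

3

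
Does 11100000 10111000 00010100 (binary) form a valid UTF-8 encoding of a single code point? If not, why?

invalid (non-continuation byte where continuation expected)

Leading byte 0xE0 = 11100000 → 3-byte form.
Byte 3 is 0x14 = 00010100, which is not 10xxxxxx — expected a continuation byte.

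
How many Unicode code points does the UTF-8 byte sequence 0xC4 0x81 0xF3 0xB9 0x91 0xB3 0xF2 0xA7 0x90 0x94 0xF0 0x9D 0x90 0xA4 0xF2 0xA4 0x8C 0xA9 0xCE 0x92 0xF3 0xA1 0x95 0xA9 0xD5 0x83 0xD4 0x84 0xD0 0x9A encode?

10

Byte at offset 0: 0xC4 = 11000100 → 2-byte char (#1). Advance 2.
Byte at offset 2: 0xF3 = 11110011 → 4-byte char (#2). Advance 4.
Byte at offset 6: 0xF2 = 11110010 → 4-byte char (#3). Advance 4.
Byte at offset 10: 0xF0 = 11110000 → 4-byte char (#4). Advance 4.
Byte at offset 14: 0xF2 = 11110010 → 4-byte char (#5). Advance 4.
Byte at offset 18: 0xCE = 11001110 → 2-byte char (#6). Advance 2.
Byte at offset 20: 0xF3 = 11110011 → 4-byte char (#7). Advance 4.
Byte at offset 24: 0xD5 = 11010101 → 2-byte char (#8). Advance 2.
Byte at offset 26: 0xD4 = 11010100 → 2-byte char (#9). Advance 2.
Byte at offset 28: 0xD0 = 11010000 → 2-byte char (#10). Advance 2.
Reached end at offset 30 after 10 code points.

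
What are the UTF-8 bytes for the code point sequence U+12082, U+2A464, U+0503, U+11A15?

U+12082: 4-byte form → F0 92 82 82.
U+2A464: 4-byte form → F0 AA 91 A4.
U+0503: 2-byte form → D4 83.
U+11A15: 4-byte form → F0 91 A8 95.
Concatenated (14 bytes): F0 92 82 82 F0 AA 91 A4 D4 83 F0 91 A8 95.

F0 92 82 82 F0 AA 91 A4 D4 83 F0 91 A8 95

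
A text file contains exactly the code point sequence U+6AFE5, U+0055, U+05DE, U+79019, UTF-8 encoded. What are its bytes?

U+6AFE5: 4-byte form → F1 AA BF A5.
U+0055: 1-byte form → 55.
U+05DE: 2-byte form → D7 9E.
U+79019: 4-byte form → F1 B9 80 99.
Concatenated (11 bytes): F1 AA BF A5 55 D7 9E F1 B9 80 99.

F1 AA BF A5 55 D7 9E F1 B9 80 99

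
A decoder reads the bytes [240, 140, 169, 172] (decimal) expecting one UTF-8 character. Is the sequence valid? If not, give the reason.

invalid (overlong encoding)

Leading byte 0xF0 = 11110000 → 4-byte form.
Continuation bytes all match 10xxxxxx. Payload decodes to 0xCA6C.
But 0xCA6C < 0x10000, the minimum for a 4-byte sequence — this is an overlong encoding.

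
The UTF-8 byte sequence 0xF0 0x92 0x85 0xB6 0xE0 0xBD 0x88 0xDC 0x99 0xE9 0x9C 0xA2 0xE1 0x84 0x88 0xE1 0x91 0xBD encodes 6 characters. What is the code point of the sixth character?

Offset 0: leading byte 0xF0 = 11110000 → 4-byte char #1 = F0 92 85 B6.
Offset 4: leading byte 0xE0 = 11100000 → 3-byte char #2 = E0 BD 88.
Offset 7: leading byte 0xDC = 11011100 → 2-byte char #3 = DC 99.
Offset 9: leading byte 0xE9 = 11101001 → 3-byte char #4 = E9 9C A2.
Offset 12: leading byte 0xE1 = 11100001 → 3-byte char #5 = E1 84 88.
Offset 15: leading byte 0xE1 = 11100001 → 3-byte char #6 = E1 91 BD.
Leading byte 0xE1 = 11100001 matches 1110xxxx → 3-byte sequence.
Byte 1: 0xE1 = 11100001, payload 0001 (4 bits).
Byte 2: 0x91 = 10010001 (10xxxxxx ✓), payload 010001.
Byte 3: 0xBD = 10111101 (10xxxxxx ✓), payload 111101.
Concatenate: 0001010001111101 = 0x147D (16 bits → U+147D).

U+147D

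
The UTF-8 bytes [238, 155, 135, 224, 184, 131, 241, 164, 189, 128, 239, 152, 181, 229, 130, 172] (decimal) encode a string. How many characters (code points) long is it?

5

Byte at offset 0: 0xEE = 11101110 → 3-byte char (#1). Advance 3.
Byte at offset 3: 0xE0 = 11100000 → 3-byte char (#2). Advance 3.
Byte at offset 6: 0xF1 = 11110001 → 4-byte char (#3). Advance 4.
Byte at offset 10: 0xEF = 11101111 → 3-byte char (#4). Advance 3.
Byte at offset 13: 0xE5 = 11100101 → 3-byte char (#5). Advance 3.
Reached end at offset 16 after 5 code points.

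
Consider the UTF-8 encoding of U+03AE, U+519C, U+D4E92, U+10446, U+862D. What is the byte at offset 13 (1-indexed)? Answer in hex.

0x86

1-indexed offset 13 is 0-indexed offset 12.
U+03AE → 2-byte form CE AE at offsets 0–1.
U+519C → 3-byte form E5 86 9C at offsets 2–4.
U+D4E92 → 4-byte form F3 94 BA 92 at offsets 5–8.
U+10446 → 4-byte form F0 90 91 86 at offsets 9–12.
Offset 12 falls in char 4's range; it's byte 4 of F0 90 91 86 = 0x86.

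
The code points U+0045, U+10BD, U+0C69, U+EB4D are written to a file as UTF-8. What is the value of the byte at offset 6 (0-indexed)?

U+0045 → 1-byte form 45 at offsets 0–0.
U+10BD → 3-byte form E1 82 BD at offsets 1–3.
U+0C69 → 3-byte form E0 B1 A9 at offsets 4–6.
Offset 6 falls in char 3's range; it's byte 3 of E0 B1 A9 = 0xA9.

0xA9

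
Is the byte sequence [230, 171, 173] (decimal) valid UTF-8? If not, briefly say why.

valid

Leading byte 0xE6 = 11100110 → 3-byte form.
Continuation bytes 0xAB=10101011, 0xAD=10101101 all match 10xxxxxx.
Decoded value 0x6AED is ≥ 0x800 (shortest form) and not a surrogate.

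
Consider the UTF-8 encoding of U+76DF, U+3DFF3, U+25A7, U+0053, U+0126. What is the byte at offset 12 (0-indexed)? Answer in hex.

0xA6

U+76DF → 3-byte form E7 9B 9F at offsets 0–2.
U+3DFF3 → 4-byte form F0 BD BF B3 at offsets 3–6.
U+25A7 → 3-byte form E2 96 A7 at offsets 7–9.
U+0053 → 1-byte form 53 at offsets 10–10.
U+0126 → 2-byte form C4 A6 at offsets 11–12.
Offset 12 falls in char 5's range; it's byte 2 of C4 A6 = 0xA6.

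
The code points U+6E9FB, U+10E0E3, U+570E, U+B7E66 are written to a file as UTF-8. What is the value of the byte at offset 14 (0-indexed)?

U+6E9FB → 4-byte form F1 AE A7 BB at offsets 0–3.
U+10E0E3 → 4-byte form F4 8E 83 A3 at offsets 4–7.
U+570E → 3-byte form E5 9C 8E at offsets 8–10.
U+B7E66 → 4-byte form F2 B7 B9 A6 at offsets 11–14.
Offset 14 falls in char 4's range; it's byte 4 of F2 B7 B9 A6 = 0xA6.

0xA6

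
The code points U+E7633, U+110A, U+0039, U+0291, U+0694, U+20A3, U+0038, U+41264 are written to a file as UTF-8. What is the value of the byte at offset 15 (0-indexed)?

U+E7633 → 4-byte form F3 A7 98 B3 at offsets 0–3.
U+110A → 3-byte form E1 84 8A at offsets 4–6.
U+0039 → 1-byte form 39 at offsets 7–7.
U+0291 → 2-byte form CA 91 at offsets 8–9.
U+0694 → 2-byte form DA 94 at offsets 10–11.
U+20A3 → 3-byte form E2 82 A3 at offsets 12–14.
U+0038 → 1-byte form 38 at offsets 15–15.
Offset 15 falls in char 7's range; it's byte 1 of 38 = 0x38.

0x38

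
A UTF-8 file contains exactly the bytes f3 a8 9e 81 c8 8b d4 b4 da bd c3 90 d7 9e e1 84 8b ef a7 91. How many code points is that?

8

Byte at offset 0: 0xF3 = 11110011 → 4-byte char (#1). Advance 4.
Byte at offset 4: 0xC8 = 11001000 → 2-byte char (#2). Advance 2.
Byte at offset 6: 0xD4 = 11010100 → 2-byte char (#3). Advance 2.
Byte at offset 8: 0xDA = 11011010 → 2-byte char (#4). Advance 2.
Byte at offset 10: 0xC3 = 11000011 → 2-byte char (#5). Advance 2.
Byte at offset 12: 0xD7 = 11010111 → 2-byte char (#6). Advance 2.
Byte at offset 14: 0xE1 = 11100001 → 3-byte char (#7). Advance 3.
Byte at offset 17: 0xEF = 11101111 → 3-byte char (#8). Advance 3.
Reached end at offset 20 after 8 code points.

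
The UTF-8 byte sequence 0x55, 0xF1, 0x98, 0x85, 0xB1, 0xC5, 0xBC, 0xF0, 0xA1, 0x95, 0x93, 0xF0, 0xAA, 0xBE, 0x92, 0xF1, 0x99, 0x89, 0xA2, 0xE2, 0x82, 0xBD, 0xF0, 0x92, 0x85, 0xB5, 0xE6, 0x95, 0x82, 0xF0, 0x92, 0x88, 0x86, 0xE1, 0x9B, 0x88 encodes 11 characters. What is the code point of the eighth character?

U+12175

Offset 0: leading byte 0x55 = 01010101 → 1-byte char #1 = 55.
Offset 1: leading byte 0xF1 = 11110001 → 4-byte char #2 = F1 98 85 B1.
Offset 5: leading byte 0xC5 = 11000101 → 2-byte char #3 = C5 BC.
Offset 7: leading byte 0xF0 = 11110000 → 4-byte char #4 = F0 A1 95 93.
Offset 11: leading byte 0xF0 = 11110000 → 4-byte char #5 = F0 AA BE 92.
Offset 15: leading byte 0xF1 = 11110001 → 4-byte char #6 = F1 99 89 A2.
Offset 19: leading byte 0xE2 = 11100010 → 3-byte char #7 = E2 82 BD.
Offset 22: leading byte 0xF0 = 11110000 → 4-byte char #8 = F0 92 85 B5.
Leading byte 0xF0 = 11110000 matches 11110xxx → 4-byte sequence.
Byte 1: 0xF0 = 11110000, payload 000 (3 bits).
Byte 2: 0x92 = 10010010 (10xxxxxx ✓), payload 010010.
Byte 3: 0x85 = 10000101 (10xxxxxx ✓), payload 000101.
Byte 4: 0xB5 = 10110101 (10xxxxxx ✓), payload 110101.
Concatenate: 000010010000101110101 = 0x12175 (21 bits → U+12175).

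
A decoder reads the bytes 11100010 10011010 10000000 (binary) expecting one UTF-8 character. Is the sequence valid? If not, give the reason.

valid

Leading byte 0xE2 = 11100010 → 3-byte form.
Continuation bytes 0x9A=10011010, 0x80=10000000 all match 10xxxxxx.
Decoded value 0x2680 is ≥ 0x800 (shortest form) and not a surrogate.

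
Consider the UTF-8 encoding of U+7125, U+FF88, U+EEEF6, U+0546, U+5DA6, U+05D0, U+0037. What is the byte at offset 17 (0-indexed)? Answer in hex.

0x37

U+7125 → 3-byte form E7 84 A5 at offsets 0–2.
U+FF88 → 3-byte form EF BE 88 at offsets 3–5.
U+EEEF6 → 4-byte form F3 AE BB B6 at offsets 6–9.
U+0546 → 2-byte form D5 86 at offsets 10–11.
U+5DA6 → 3-byte form E5 B6 A6 at offsets 12–14.
U+05D0 → 2-byte form D7 90 at offsets 15–16.
U+0037 → 1-byte form 37 at offsets 17–17.
Offset 17 falls in char 7's range; it's byte 1 of 37 = 0x37.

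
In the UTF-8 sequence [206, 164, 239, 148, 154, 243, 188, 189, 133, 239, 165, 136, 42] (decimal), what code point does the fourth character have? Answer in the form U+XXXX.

Offset 0: leading byte 0xCE = 11001110 → 2-byte char #1 = CE A4.
Offset 2: leading byte 0xEF = 11101111 → 3-byte char #2 = EF 94 9A.
Offset 5: leading byte 0xF3 = 11110011 → 4-byte char #3 = F3 BC BD 85.
Offset 9: leading byte 0xEF = 11101111 → 3-byte char #4 = EF A5 88.
Leading byte 0xEF = 11101111 matches 1110xxxx → 3-byte sequence.
Byte 1: 0xEF = 11101111, payload 1111 (4 bits).
Byte 2: 0xA5 = 10100101 (10xxxxxx ✓), payload 100101.
Byte 3: 0x88 = 10001000 (10xxxxxx ✓), payload 001000.
Concatenate: 1111100101001000 = 0xF948 (16 bits → U+F948).

U+F948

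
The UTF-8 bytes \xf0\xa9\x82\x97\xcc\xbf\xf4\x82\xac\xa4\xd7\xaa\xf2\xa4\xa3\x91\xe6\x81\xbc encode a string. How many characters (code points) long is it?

Byte at offset 0: 0xF0 = 11110000 → 4-byte char (#1). Advance 4.
Byte at offset 4: 0xCC = 11001100 → 2-byte char (#2). Advance 2.
Byte at offset 6: 0xF4 = 11110100 → 4-byte char (#3). Advance 4.
Byte at offset 10: 0xD7 = 11010111 → 2-byte char (#4). Advance 2.
Byte at offset 12: 0xF2 = 11110010 → 4-byte char (#5). Advance 4.
Byte at offset 16: 0xE6 = 11100110 → 3-byte char (#6). Advance 3.
Reached end at offset 19 after 6 code points.

6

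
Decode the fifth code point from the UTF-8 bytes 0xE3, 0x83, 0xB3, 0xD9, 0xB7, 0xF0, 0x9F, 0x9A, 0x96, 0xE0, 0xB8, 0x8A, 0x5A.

U+005A

Offset 0: leading byte 0xE3 = 11100011 → 3-byte char #1 = E3 83 B3.
Offset 3: leading byte 0xD9 = 11011001 → 2-byte char #2 = D9 B7.
Offset 5: leading byte 0xF0 = 11110000 → 4-byte char #3 = F0 9F 9A 96.
Offset 9: leading byte 0xE0 = 11100000 → 3-byte char #4 = E0 B8 8A.
Offset 12: leading byte 0x5A = 01011010 → 1-byte char #5 = 5A.
Leading byte 0x5A = 01011010 matches 0xxxxxxx → 1-byte sequence.
Byte 1: 0x5A = 01011010, payload 1011010 (7 bits).
Concatenate: 1011010 = 0x5A (7 bits → U+005A).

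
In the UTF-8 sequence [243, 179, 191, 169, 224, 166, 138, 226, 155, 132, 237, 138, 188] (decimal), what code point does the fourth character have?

Offset 0: leading byte 0xF3 = 11110011 → 4-byte char #1 = F3 B3 BF A9.
Offset 4: leading byte 0xE0 = 11100000 → 3-byte char #2 = E0 A6 8A.
Offset 7: leading byte 0xE2 = 11100010 → 3-byte char #3 = E2 9B 84.
Offset 10: leading byte 0xED = 11101101 → 3-byte char #4 = ED 8A BC.
Leading byte 0xED = 11101101 matches 1110xxxx → 3-byte sequence.
Byte 1: 0xED = 11101101, payload 1101 (4 bits).
Byte 2: 0x8A = 10001010 (10xxxxxx ✓), payload 001010.
Byte 3: 0xBC = 10111100 (10xxxxxx ✓), payload 111100.
Concatenate: 1101001010111100 = 0xD2BC (16 bits → U+D2BC).

U+D2BC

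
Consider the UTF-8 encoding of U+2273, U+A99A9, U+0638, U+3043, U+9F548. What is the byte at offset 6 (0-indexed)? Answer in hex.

U+2273 → 3-byte form E2 89 B3 at offsets 0–2.
U+A99A9 → 4-byte form F2 A9 A6 A9 at offsets 3–6.
Offset 6 falls in char 2's range; it's byte 4 of F2 A9 A6 A9 = 0xA9.

0xA9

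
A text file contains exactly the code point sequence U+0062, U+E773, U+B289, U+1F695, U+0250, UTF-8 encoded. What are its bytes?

U+0062: 1-byte form → 62.
U+E773: 3-byte form → EE 9D B3.
U+B289: 3-byte form → EB 8A 89.
U+1F695: 4-byte form → F0 9F 9A 95.
U+0250: 2-byte form → C9 90.
Concatenated (13 bytes): 62 EE 9D B3 EB 8A 89 F0 9F 9A 95 C9 90.

62 EE 9D B3 EB 8A 89 F0 9F 9A 95 C9 90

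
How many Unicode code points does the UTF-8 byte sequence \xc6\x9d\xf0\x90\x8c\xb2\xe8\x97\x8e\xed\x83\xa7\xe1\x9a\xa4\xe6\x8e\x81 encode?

6

Byte at offset 0: 0xC6 = 11000110 → 2-byte char (#1). Advance 2.
Byte at offset 2: 0xF0 = 11110000 → 4-byte char (#2). Advance 4.
Byte at offset 6: 0xE8 = 11101000 → 3-byte char (#3). Advance 3.
Byte at offset 9: 0xED = 11101101 → 3-byte char (#4). Advance 3.
Byte at offset 12: 0xE1 = 11100001 → 3-byte char (#5). Advance 3.
Byte at offset 15: 0xE6 = 11100110 → 3-byte char (#6). Advance 3.
Reached end at offset 18 after 6 code points.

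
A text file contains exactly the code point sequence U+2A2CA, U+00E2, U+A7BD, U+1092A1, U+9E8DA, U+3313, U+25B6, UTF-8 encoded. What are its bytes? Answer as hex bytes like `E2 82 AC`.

U+2A2CA: 4-byte form → F0 AA 8B 8A.
U+00E2: 2-byte form → C3 A2.
U+A7BD: 3-byte form → EA 9E BD.
U+1092A1: 4-byte form → F4 89 8A A1.
U+9E8DA: 4-byte form → F2 9E A3 9A.
U+3313: 3-byte form → E3 8C 93.
U+25B6: 3-byte form → E2 96 B6.
Concatenated (23 bytes): F0 AA 8B 8A C3 A2 EA 9E BD F4 89 8A A1 F2 9E A3 9A E3 8C 93 E2 96 B6.

F0 AA 8B 8A C3 A2 EA 9E BD F4 89 8A A1 F2 9E A3 9A E3 8C 93 E2 96 B6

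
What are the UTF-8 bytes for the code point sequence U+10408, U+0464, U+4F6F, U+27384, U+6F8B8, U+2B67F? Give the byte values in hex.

F0 90 90 88 D1 A4 E4 BD AF F0 A7 8E 84 F1 AF A2 B8 F0 AB 99 BF

U+10408: 4-byte form → F0 90 90 88.
U+0464: 2-byte form → D1 A4.
U+4F6F: 3-byte form → E4 BD AF.
U+27384: 4-byte form → F0 A7 8E 84.
U+6F8B8: 4-byte form → F1 AF A2 B8.
U+2B67F: 4-byte form → F0 AB 99 BF.
Concatenated (21 bytes): F0 90 90 88 D1 A4 E4 BD AF F0 A7 8E 84 F1 AF A2 B8 F0 AB 99 BF.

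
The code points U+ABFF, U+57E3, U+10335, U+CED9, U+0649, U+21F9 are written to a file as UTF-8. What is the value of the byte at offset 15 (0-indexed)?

U+ABFF → 3-byte form EA AF BF at offsets 0–2.
U+57E3 → 3-byte form E5 9F A3 at offsets 3–5.
U+10335 → 4-byte form F0 90 8C B5 at offsets 6–9.
U+CED9 → 3-byte form EC BB 99 at offsets 10–12.
U+0649 → 2-byte form D9 89 at offsets 13–14.
U+21F9 → 3-byte form E2 87 B9 at offsets 15–17.
Offset 15 falls in char 6's range; it's byte 1 of E2 87 B9 = 0xE2.

0xE2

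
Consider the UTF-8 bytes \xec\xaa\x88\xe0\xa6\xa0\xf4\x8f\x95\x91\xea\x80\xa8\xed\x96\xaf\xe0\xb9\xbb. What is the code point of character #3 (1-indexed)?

U+10F551

Offset 0: leading byte 0xEC = 11101100 → 3-byte char #1 = EC AA 88.
Offset 3: leading byte 0xE0 = 11100000 → 3-byte char #2 = E0 A6 A0.
Offset 6: leading byte 0xF4 = 11110100 → 4-byte char #3 = F4 8F 95 91.
Leading byte 0xF4 = 11110100 matches 11110xxx → 4-byte sequence.
Byte 1: 0xF4 = 11110100, payload 100 (3 bits).
Byte 2: 0x8F = 10001111 (10xxxxxx ✓), payload 001111.
Byte 3: 0x95 = 10010101 (10xxxxxx ✓), payload 010101.
Byte 4: 0x91 = 10010001 (10xxxxxx ✓), payload 010001.
Concatenate: 100001111010101010001 = 0x10F551 (21 bits → U+10F551).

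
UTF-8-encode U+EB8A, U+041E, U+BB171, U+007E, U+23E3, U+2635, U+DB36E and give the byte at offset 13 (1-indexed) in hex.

1-indexed offset 13 is 0-indexed offset 12.
U+EB8A → 3-byte form EE AE 8A at offsets 0–2.
U+041E → 2-byte form D0 9E at offsets 3–4.
U+BB171 → 4-byte form F2 BB 85 B1 at offsets 5–8.
U+007E → 1-byte form 7E at offsets 9–9.
U+23E3 → 3-byte form E2 8F A3 at offsets 10–12.
Offset 12 falls in char 5's range; it's byte 3 of E2 8F A3 = 0xA3.

0xA3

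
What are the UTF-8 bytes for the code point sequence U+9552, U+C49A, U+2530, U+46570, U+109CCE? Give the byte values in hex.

U+9552: 3-byte form → E9 95 92.
U+C49A: 3-byte form → EC 92 9A.
U+2530: 3-byte form → E2 94 B0.
U+46570: 4-byte form → F1 86 95 B0.
U+109CCE: 4-byte form → F4 89 B3 8E.
Concatenated (17 bytes): E9 95 92 EC 92 9A E2 94 B0 F1 86 95 B0 F4 89 B3 8E.

E9 95 92 EC 92 9A E2 94 B0 F1 86 95 B0 F4 89 B3 8E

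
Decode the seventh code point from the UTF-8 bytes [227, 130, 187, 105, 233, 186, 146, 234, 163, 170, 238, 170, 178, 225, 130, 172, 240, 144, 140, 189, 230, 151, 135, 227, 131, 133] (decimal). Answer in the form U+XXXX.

U+1033D

Offset 0: leading byte 0xE3 = 11100011 → 3-byte char #1 = E3 82 BB.
Offset 3: leading byte 0x69 = 01101001 → 1-byte char #2 = 69.
Offset 4: leading byte 0xE9 = 11101001 → 3-byte char #3 = E9 BA 92.
Offset 7: leading byte 0xEA = 11101010 → 3-byte char #4 = EA A3 AA.
Offset 10: leading byte 0xEE = 11101110 → 3-byte char #5 = EE AA B2.
Offset 13: leading byte 0xE1 = 11100001 → 3-byte char #6 = E1 82 AC.
Offset 16: leading byte 0xF0 = 11110000 → 4-byte char #7 = F0 90 8C BD.
Leading byte 0xF0 = 11110000 matches 11110xxx → 4-byte sequence.
Byte 1: 0xF0 = 11110000, payload 000 (3 bits).
Byte 2: 0x90 = 10010000 (10xxxxxx ✓), payload 010000.
Byte 3: 0x8C = 10001100 (10xxxxxx ✓), payload 001100.
Byte 4: 0xBD = 10111101 (10xxxxxx ✓), payload 111101.
Concatenate: 000010000001100111101 = 0x1033D (21 bits → U+1033D).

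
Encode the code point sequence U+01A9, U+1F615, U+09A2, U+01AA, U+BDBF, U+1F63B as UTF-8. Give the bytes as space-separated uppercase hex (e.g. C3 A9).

U+01A9: 2-byte form → C6 A9.
U+1F615: 4-byte form → F0 9F 98 95.
U+09A2: 3-byte form → E0 A6 A2.
U+01AA: 2-byte form → C6 AA.
U+BDBF: 3-byte form → EB B6 BF.
U+1F63B: 4-byte form → F0 9F 98 BB.
Concatenated (18 bytes): C6 A9 F0 9F 98 95 E0 A6 A2 C6 AA EB B6 BF F0 9F 98 BB.

C6 A9 F0 9F 98 95 E0 A6 A2 C6 AA EB B6 BF F0 9F 98 BB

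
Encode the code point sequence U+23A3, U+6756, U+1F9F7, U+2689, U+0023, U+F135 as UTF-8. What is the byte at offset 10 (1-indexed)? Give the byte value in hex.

1-indexed offset 10 is 0-indexed offset 9.
U+23A3 → 3-byte form E2 8E A3 at offsets 0–2.
U+6756 → 3-byte form E6 9D 96 at offsets 3–5.
U+1F9F7 → 4-byte form F0 9F A7 B7 at offsets 6–9.
Offset 9 falls in char 3's range; it's byte 4 of F0 9F A7 B7 = 0xB7.

0xB7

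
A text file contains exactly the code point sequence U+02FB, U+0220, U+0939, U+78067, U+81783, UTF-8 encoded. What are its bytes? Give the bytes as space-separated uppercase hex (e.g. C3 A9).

U+02FB: 2-byte form → CB BB.
U+0220: 2-byte form → C8 A0.
U+0939: 3-byte form → E0 A4 B9.
U+78067: 4-byte form → F1 B8 81 A7.
U+81783: 4-byte form → F2 81 9E 83.
Concatenated (15 bytes): CB BB C8 A0 E0 A4 B9 F1 B8 81 A7 F2 81 9E 83.

CB BB C8 A0 E0 A4 B9 F1 B8 81 A7 F2 81 9E 83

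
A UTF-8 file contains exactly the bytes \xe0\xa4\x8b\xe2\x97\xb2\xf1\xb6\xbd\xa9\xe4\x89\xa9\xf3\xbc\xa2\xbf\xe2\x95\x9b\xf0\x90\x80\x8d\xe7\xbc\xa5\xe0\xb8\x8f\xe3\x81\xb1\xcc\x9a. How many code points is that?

Byte at offset 0: 0xE0 = 11100000 → 3-byte char (#1). Advance 3.
Byte at offset 3: 0xE2 = 11100010 → 3-byte char (#2). Advance 3.
Byte at offset 6: 0xF1 = 11110001 → 4-byte char (#3). Advance 4.
Byte at offset 10: 0xE4 = 11100100 → 3-byte char (#4). Advance 3.
Byte at offset 13: 0xF3 = 11110011 → 4-byte char (#5). Advance 4.
Byte at offset 17: 0xE2 = 11100010 → 3-byte char (#6). Advance 3.
Byte at offset 20: 0xF0 = 11110000 → 4-byte char (#7). Advance 4.
Byte at offset 24: 0xE7 = 11100111 → 3-byte char (#8). Advance 3.
Byte at offset 27: 0xE0 = 11100000 → 3-byte char (#9). Advance 3.
Byte at offset 30: 0xE3 = 11100011 → 3-byte char (#10). Advance 3.
Byte at offset 33: 0xCC = 11001100 → 2-byte char (#11). Advance 2.
Reached end at offset 35 after 11 code points.

11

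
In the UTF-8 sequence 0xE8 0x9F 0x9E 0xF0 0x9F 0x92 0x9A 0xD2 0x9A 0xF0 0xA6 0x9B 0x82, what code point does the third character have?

U+049A

Offset 0: leading byte 0xE8 = 11101000 → 3-byte char #1 = E8 9F 9E.
Offset 3: leading byte 0xF0 = 11110000 → 4-byte char #2 = F0 9F 92 9A.
Offset 7: leading byte 0xD2 = 11010010 → 2-byte char #3 = D2 9A.
Leading byte 0xD2 = 11010010 matches 110xxxxx → 2-byte sequence.
Byte 1: 0xD2 = 11010010, payload 10010 (5 bits).
Byte 2: 0x9A = 10011010 (10xxxxxx ✓), payload 011010.
Concatenate: 10010011010 = 0x49A (11 bits → U+049A).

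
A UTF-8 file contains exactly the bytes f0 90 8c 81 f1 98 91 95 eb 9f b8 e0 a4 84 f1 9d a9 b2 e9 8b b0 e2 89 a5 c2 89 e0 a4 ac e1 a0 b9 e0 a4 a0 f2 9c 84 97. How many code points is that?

12

Byte at offset 0: 0xF0 = 11110000 → 4-byte char (#1). Advance 4.
Byte at offset 4: 0xF1 = 11110001 → 4-byte char (#2). Advance 4.
Byte at offset 8: 0xEB = 11101011 → 3-byte char (#3). Advance 3.
Byte at offset 11: 0xE0 = 11100000 → 3-byte char (#4). Advance 3.
Byte at offset 14: 0xF1 = 11110001 → 4-byte char (#5). Advance 4.
Byte at offset 18: 0xE9 = 11101001 → 3-byte char (#6). Advance 3.
Byte at offset 21: 0xE2 = 11100010 → 3-byte char (#7). Advance 3.
Byte at offset 24: 0xC2 = 11000010 → 2-byte char (#8). Advance 2.
Byte at offset 26: 0xE0 = 11100000 → 3-byte char (#9). Advance 3.
Byte at offset 29: 0xE1 = 11100001 → 3-byte char (#10). Advance 3.
Byte at offset 32: 0xE0 = 11100000 → 3-byte char (#11). Advance 3.
Byte at offset 35: 0xF2 = 11110010 → 4-byte char (#12). Advance 4.
Reached end at offset 39 after 12 code points.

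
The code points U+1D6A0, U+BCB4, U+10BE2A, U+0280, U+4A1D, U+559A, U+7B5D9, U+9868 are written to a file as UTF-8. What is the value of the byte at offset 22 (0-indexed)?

0x99

U+1D6A0 → 4-byte form F0 9D 9A A0 at offsets 0–3.
U+BCB4 → 3-byte form EB B2 B4 at offsets 4–6.
U+10BE2A → 4-byte form F4 8B B8 AA at offsets 7–10.
U+0280 → 2-byte form CA 80 at offsets 11–12.
U+4A1D → 3-byte form E4 A8 9D at offsets 13–15.
U+559A → 3-byte form E5 96 9A at offsets 16–18.
U+7B5D9 → 4-byte form F1 BB 97 99 at offsets 19–22.
Offset 22 falls in char 7's range; it's byte 4 of F1 BB 97 99 = 0x99.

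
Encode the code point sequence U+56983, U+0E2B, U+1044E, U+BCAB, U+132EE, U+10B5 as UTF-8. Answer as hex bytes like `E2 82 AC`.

U+56983: 4-byte form → F1 96 A6 83.
U+0E2B: 3-byte form → E0 B8 AB.
U+1044E: 4-byte form → F0 90 91 8E.
U+BCAB: 3-byte form → EB B2 AB.
U+132EE: 4-byte form → F0 93 8B AE.
U+10B5: 3-byte form → E1 82 B5.
Concatenated (21 bytes): F1 96 A6 83 E0 B8 AB F0 90 91 8E EB B2 AB F0 93 8B AE E1 82 B5.

F1 96 A6 83 E0 B8 AB F0 90 91 8E EB B2 AB F0 93 8B AE E1 82 B5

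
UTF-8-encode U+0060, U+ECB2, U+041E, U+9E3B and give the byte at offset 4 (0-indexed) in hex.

U+0060 → 1-byte form 60 at offsets 0–0.
U+ECB2 → 3-byte form EE B2 B2 at offsets 1–3.
U+041E → 2-byte form D0 9E at offsets 4–5.
Offset 4 falls in char 3's range; it's byte 1 of D0 9E = 0xD0.

0xD0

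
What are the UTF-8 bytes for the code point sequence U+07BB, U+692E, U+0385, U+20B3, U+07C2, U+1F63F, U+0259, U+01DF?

DE BB E6 A4 AE CE 85 E2 82 B3 DF 82 F0 9F 98 BF C9 99 C7 9F

U+07BB: 2-byte form → DE BB.
U+692E: 3-byte form → E6 A4 AE.
U+0385: 2-byte form → CE 85.
U+20B3: 3-byte form → E2 82 B3.
U+07C2: 2-byte form → DF 82.
U+1F63F: 4-byte form → F0 9F 98 BF.
U+0259: 2-byte form → C9 99.
U+01DF: 2-byte form → C7 9F.
Concatenated (20 bytes): DE BB E6 A4 AE CE 85 E2 82 B3 DF 82 F0 9F 98 BF C9 99 C7 9F.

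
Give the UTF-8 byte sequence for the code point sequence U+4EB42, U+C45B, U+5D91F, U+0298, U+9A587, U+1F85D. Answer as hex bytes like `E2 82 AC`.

U+4EB42: 4-byte form → F1 8E AD 82.
U+C45B: 3-byte form → EC 91 9B.
U+5D91F: 4-byte form → F1 9D A4 9F.
U+0298: 2-byte form → CA 98.
U+9A587: 4-byte form → F2 9A 96 87.
U+1F85D: 4-byte form → F0 9F A1 9D.
Concatenated (21 bytes): F1 8E AD 82 EC 91 9B F1 9D A4 9F CA 98 F2 9A 96 87 F0 9F A1 9D.

F1 8E AD 82 EC 91 9B F1 9D A4 9F CA 98 F2 9A 96 87 F0 9F A1 9D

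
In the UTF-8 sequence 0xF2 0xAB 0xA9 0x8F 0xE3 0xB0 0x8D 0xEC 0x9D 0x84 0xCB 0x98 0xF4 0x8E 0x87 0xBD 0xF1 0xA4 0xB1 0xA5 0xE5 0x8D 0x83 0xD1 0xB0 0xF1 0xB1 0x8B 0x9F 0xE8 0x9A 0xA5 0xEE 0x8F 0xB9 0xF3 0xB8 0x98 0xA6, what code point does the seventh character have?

U+5343

Offset 0: leading byte 0xF2 = 11110010 → 4-byte char #1 = F2 AB A9 8F.
Offset 4: leading byte 0xE3 = 11100011 → 3-byte char #2 = E3 B0 8D.
Offset 7: leading byte 0xEC = 11101100 → 3-byte char #3 = EC 9D 84.
Offset 10: leading byte 0xCB = 11001011 → 2-byte char #4 = CB 98.
Offset 12: leading byte 0xF4 = 11110100 → 4-byte char #5 = F4 8E 87 BD.
Offset 16: leading byte 0xF1 = 11110001 → 4-byte char #6 = F1 A4 B1 A5.
Offset 20: leading byte 0xE5 = 11100101 → 3-byte char #7 = E5 8D 83.
Leading byte 0xE5 = 11100101 matches 1110xxxx → 3-byte sequence.
Byte 1: 0xE5 = 11100101, payload 0101 (4 bits).
Byte 2: 0x8D = 10001101 (10xxxxxx ✓), payload 001101.
Byte 3: 0x83 = 10000011 (10xxxxxx ✓), payload 000011.
Concatenate: 0101001101000011 = 0x5343 (16 bits → U+5343).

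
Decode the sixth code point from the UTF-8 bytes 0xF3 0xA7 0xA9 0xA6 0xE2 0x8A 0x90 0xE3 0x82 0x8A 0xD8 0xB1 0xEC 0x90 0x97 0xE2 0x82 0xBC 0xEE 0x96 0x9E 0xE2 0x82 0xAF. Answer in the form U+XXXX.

U+20BC

Offset 0: leading byte 0xF3 = 11110011 → 4-byte char #1 = F3 A7 A9 A6.
Offset 4: leading byte 0xE2 = 11100010 → 3-byte char #2 = E2 8A 90.
Offset 7: leading byte 0xE3 = 11100011 → 3-byte char #3 = E3 82 8A.
Offset 10: leading byte 0xD8 = 11011000 → 2-byte char #4 = D8 B1.
Offset 12: leading byte 0xEC = 11101100 → 3-byte char #5 = EC 90 97.
Offset 15: leading byte 0xE2 = 11100010 → 3-byte char #6 = E2 82 BC.
Leading byte 0xE2 = 11100010 matches 1110xxxx → 3-byte sequence.
Byte 1: 0xE2 = 11100010, payload 0010 (4 bits).
Byte 2: 0x82 = 10000010 (10xxxxxx ✓), payload 000010.
Byte 3: 0xBC = 10111100 (10xxxxxx ✓), payload 111100.
Concatenate: 0010000010111100 = 0x20BC (16 bits → U+20BC).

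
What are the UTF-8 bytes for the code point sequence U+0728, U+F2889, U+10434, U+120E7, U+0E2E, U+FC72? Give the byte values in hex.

U+0728: 2-byte form → DC A8.
U+F2889: 4-byte form → F3 B2 A2 89.
U+10434: 4-byte form → F0 90 90 B4.
U+120E7: 4-byte form → F0 92 83 A7.
U+0E2E: 3-byte form → E0 B8 AE.
U+FC72: 3-byte form → EF B1 B2.
Concatenated (20 bytes): DC A8 F3 B2 A2 89 F0 90 90 B4 F0 92 83 A7 E0 B8 AE EF B1 B2.

DC A8 F3 B2 A2 89 F0 90 90 B4 F0 92 83 A7 E0 B8 AE EF B1 B2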